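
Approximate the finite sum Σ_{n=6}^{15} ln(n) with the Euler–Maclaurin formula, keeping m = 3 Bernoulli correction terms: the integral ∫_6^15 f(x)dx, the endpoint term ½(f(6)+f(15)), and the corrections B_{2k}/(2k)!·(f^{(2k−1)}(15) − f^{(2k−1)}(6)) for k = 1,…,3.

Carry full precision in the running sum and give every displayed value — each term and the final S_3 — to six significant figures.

S_3 ≈ 23.1118

Integral: ∫_6^15 ln(x) dx = 20.8702.
Endpoint term: (f(6) + f(15))/2 = (1.79176 + 2.70805)/2 = 2.24990.
So far: 23.1201.
k=1: B_{2}/(2)! × [f^{(1)}(15) − f^{(1)}(6)] = 1/12 × (0.0666667 − 0.166667) = -0.00833333.
After k=1: 23.1118.
k=2: B_{4}/(4)! × [f^{(3)}(15) − f^{(3)}(6)] = −1/720 × (0.000592593 − 0.00925926) = 1.20370e-05.
After k=2: 23.1118.
k=3: B_{6}/(6)! × [f^{(5)}(15) − f^{(5)}(6)] = 1/30240 × (3.16049e-05 − 0.00308642) = -1.01019e-07.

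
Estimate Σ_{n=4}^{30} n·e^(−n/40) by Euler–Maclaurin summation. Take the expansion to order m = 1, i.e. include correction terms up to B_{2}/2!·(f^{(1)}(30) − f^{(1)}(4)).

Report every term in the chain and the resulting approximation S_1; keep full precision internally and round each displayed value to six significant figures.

S_1 ≈ 278.725

Integral: ∫_4^30 x·e^(−x/40) dx = 269.888.
Boundary: ½(f(4) + f(30)) = ½(3.61935 + 14.1710) = 8.89517.
Running total after boundary: 278.783.
k=1: B_{2}/(2)! × [f^{(1)}(30) − f^{(1)}(4)] = 1/12 × (0.118092 − 0.814354) = -0.0580218.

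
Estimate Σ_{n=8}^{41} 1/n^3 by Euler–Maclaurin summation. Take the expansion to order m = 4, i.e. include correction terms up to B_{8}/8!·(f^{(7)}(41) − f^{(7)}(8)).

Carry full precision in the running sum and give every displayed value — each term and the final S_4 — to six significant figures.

S_4 ≈ 0.00855951

∫_8^41 1/x^3 dx evaluates to 0.00751506.
½[f(8) + f(41)] = ½[0.00195312 + 1.45094e-05] = 0.000983817.
So far: 0.00849888.
k=1: B_{2}/(2)! × [f^{(1)}(41) − f^{(1)}(8)] = 1/12 × (-1.06166e-06 − (-0.000732422)) = 6.09467e-05.
Running total after k=1: 0.00855982.
k=2: B_{4}/(4)! × [f^{(3)}(41) − f^{(3)}(8)] = −1/720 × (-1.26313e-08 − (-0.000228882)) = -3.17874e-07.
Running total after k=2: 0.00855950.
k=3: B_{6}/(6)! × [f^{(5)}(41) − f^{(5)}(8)] = 1/30240 × (-3.15595e-10 − (-0.000150204)) = 4.96704e-09.
Running total after k=3: 0.00855951.
k=4: B_{8}/(8)! × [f^{(7)}(41) − f^{(7)}(8)] = −1/1209600 × (-1.35174e-11 − (-0.000168979)) = -1.39698e-10.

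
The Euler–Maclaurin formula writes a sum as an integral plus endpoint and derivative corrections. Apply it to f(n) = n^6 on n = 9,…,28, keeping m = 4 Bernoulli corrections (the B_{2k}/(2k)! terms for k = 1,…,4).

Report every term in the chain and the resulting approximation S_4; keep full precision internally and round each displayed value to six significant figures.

S_4 ≈ 2.17666e+09

∫_9^28 x^6 dx evaluates to 1.92688e+09.
½[f(9) + f(28)] = ½[531441 + 4.81890e+08] = 2.41211e+08.
Running total after boundary: 2.16809e+09.
k=1: B_{2}/(2)! × [f^{(1)}(28) − f^{(1)}(9)] = 1/12 × (1.03262e+08 − 354294) = 8.57566e+06.
Running total after k=1: 2.17666e+09.
k=2: B_{4}/(4)! × [f^{(3)}(28) − f^{(3)}(9)] = −1/720 × (2.63424e+06 − 87480.0) = -3537.17.
Running total after k=2: 2.17666e+09.
k=3: B_{6}/(6)! × [f^{(5)}(28) − f^{(5)}(9)] = 1/30240 × (20160.0 − 6480.00) = 0.452381.
Running total after k=3: 2.17666e+09.
k=4: B_{8}/(8)! × [f^{(7)}(28) − f^{(7)}(9)] = −1/1209600 × (0.00000 − 0.00000) = 0.00000.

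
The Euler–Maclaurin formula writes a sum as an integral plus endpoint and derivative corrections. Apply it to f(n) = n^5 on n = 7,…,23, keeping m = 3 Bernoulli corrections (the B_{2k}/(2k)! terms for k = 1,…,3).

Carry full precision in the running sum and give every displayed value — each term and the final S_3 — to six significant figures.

∫_7^23 x^5 dx evaluates to 2.46530e+07.
Endpoint term: (f(7) + f(23))/2 = (16807.0 + 6.43634e+06)/2 = 3.22658e+06.
Running total after boundary: 2.78796e+07.
Correction k=1: B_{2}/2! · (f^{(1)}(23) − f^{(1)}(7)) = 1/12 · (1.39920e+06 − 12005.0) = 115600.
After k=1: 2.79952e+07.
Correction k=2: B_{4}/4! · (f^{(3)}(23) − f^{(3)}(7)) = −1/720 · (31740.0 − 2940.00) = -40.0000.
After k=2: 2.79952e+07.
Correction k=3: B_{6}/6! · (f^{(5)}(23) − f^{(5)}(7)) = 1/30240 · (120.000 − 120.000) = 0.00000.

S_3 ≈ 2.79952e+07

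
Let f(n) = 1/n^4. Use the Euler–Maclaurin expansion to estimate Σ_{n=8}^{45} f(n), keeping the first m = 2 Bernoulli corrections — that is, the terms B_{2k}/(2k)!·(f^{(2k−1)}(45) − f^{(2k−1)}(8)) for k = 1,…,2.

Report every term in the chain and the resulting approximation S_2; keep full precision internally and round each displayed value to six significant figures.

∫_8^45 1/x^4 dx evaluates to 0.000647384.
Endpoint term: (f(8) + f(45))/2 = (0.000244141 + 2.43865e-07)/2 = 0.000122192.
Integral + boundary = 0.000769576.
k=1: B_{2}/(2)! × [f^{(1)}(45) − f^{(1)}(8)] = 1/12 × (-2.16769e-08 − (-0.000122070)) = 1.01707e-05.
Partial sum through k=1: 0.000779747.
k=2: B_{4}/(4)! × [f^{(3)}(45) − f^{(3)}(8)] = −1/720 × (-3.21139e-10 − (-5.72205e-05)) = -7.94724e-08.

S_2 ≈ 0.000779667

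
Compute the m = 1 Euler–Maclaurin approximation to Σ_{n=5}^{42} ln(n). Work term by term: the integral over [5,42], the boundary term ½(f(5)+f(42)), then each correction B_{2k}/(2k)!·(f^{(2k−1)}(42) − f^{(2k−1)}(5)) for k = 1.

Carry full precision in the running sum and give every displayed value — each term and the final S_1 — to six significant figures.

∫_5^42 ln(x) dx evaluates to 111.935.
½[f(5) + f(42)] = ½[1.60944 + 3.73767] = 2.67355.
Integral + boundary = 114.608.
Correction k=1: B_{2}/2! · (f^{(1)}(42) − f^{(1)}(5)) = 1/12 · (0.0238095 − 0.200000) = -0.0146825.

S_1 ≈ 114.594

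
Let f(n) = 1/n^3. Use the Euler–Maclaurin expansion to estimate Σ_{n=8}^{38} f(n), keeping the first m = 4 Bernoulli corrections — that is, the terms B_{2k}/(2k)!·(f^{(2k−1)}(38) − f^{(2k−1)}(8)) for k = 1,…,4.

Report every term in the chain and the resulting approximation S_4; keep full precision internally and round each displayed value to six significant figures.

The integral term ∫_8^38 1/x^3 dx = 0.00746624.
Boundary: ½(f(8) + f(38)) = ½(0.00195312 + 1.82242e-05) = 0.000985675.
Integral + boundary = 0.00845191.
Order-1 term: 1/12 · (-1.43876e-06 − (-0.000732422)) = 6.09153e-05.
Running total after k=1: 0.00851283.
Order-2 term: −1/720 · (-1.99274e-08 − (-0.000228882)) = -3.17864e-07.
Running total after k=2: 0.00851251.
Order-3 term: 1/30240 · (-5.79605e-10 − (-0.000150204)) = 4.96703e-09.
Running total after k=3: 0.00851252.
Order-4 term: −1/1209600 · (-2.88999e-11 − (-0.000168979)) = -1.39698e-10.

S_4 ≈ 0.00851252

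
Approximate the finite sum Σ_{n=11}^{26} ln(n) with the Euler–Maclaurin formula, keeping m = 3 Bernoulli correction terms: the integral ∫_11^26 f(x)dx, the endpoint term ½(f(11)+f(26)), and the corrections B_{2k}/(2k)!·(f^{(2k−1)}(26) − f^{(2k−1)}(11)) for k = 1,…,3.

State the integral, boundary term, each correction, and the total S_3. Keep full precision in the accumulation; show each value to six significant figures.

Integral: ∫_11^26 ln(x) dx = 43.3337.
½[f(11) + f(26)] = ½[2.39790 + 3.25810] = 2.82800.
Integral + boundary = 46.1617.
k=1: B_{2}/(2)! × [f^{(1)}(26) − f^{(1)}(11)] = 1/12 × (0.0384615 − 0.0909091) = -0.00437063.
After k=1: 46.1573.
k=2: B_{4}/(4)! × [f^{(3)}(26) − f^{(3)}(11)] = −1/720 × (0.000113792 − 0.00150263) = 1.92894e-06.
After k=2: 46.1573.
k=3: B_{6}/(6)! × [f^{(5)}(26) − f^{(5)}(11)] = 1/30240 × (2.01997e-06 − 0.000149021) = -4.86115e-09.

S_3 ≈ 46.1573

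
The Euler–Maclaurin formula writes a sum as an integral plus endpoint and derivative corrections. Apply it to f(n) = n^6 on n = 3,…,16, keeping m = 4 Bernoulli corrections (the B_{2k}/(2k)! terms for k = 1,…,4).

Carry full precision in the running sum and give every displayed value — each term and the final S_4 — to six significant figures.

∫_3^16 x^6 dx evaluates to 3.83476e+07.
½[f(3) + f(16)] = ½[729.000 + 1.67772e+07] = 8.38897e+06.
Running total after boundary: 4.67366e+07.
Order-1 term: 1/12 · (6.29146e+06 − 1458.00) = 524166.
Partial sum through k=1: 4.72607e+07.
Order-2 term: −1/720 · (491520 − 3240.00) = -678.167.
Partial sum through k=2: 4.72601e+07.
Order-3 term: 1/30240 · (11520.0 − 2160.00) = 0.309524.
Partial sum through k=3: 4.72601e+07.
Order-4 term: −1/1209600 · (0.00000 − 0.00000) = 0.00000.

S_4 ≈ 4.72601e+07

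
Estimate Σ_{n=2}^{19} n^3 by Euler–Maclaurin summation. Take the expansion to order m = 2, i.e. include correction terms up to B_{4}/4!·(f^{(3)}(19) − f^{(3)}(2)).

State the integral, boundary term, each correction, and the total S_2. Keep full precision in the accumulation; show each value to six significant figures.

S_2 ≈ 36099.0

Integral: ∫_2^19 x^3 dx = 32576.2.
Boundary: ½(f(2) + f(19)) = ½(8.00000 + 6859.00) = 3433.50.
So far: 36009.8.
Correction k=1: B_{2}/2! · (f^{(1)}(19) − f^{(1)}(2)) = 1/12 · (1083.00 − 12.0000) = 89.2500.
Partial sum through k=1: 36099.0.
Correction k=2: B_{4}/4! · (f^{(3)}(19) − f^{(3)}(2)) = −1/720 · (6.00000 − 6.00000) = 0.00000.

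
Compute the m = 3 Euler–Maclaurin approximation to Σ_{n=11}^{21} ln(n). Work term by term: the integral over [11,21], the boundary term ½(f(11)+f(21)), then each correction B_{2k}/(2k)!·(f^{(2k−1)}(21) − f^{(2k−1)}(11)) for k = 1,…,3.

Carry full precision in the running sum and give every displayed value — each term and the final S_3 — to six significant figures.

S_3 ≈ 30.2757

The integral term ∫_11^21 ln(x) dx = 27.5581.
Endpoint term: (f(11) + f(21))/2 = (2.39790 + 3.04452)/2 = 2.72121.
So far: 30.2793.
Correction k=1: B_{2}/2! · (f^{(1)}(21) − f^{(1)}(11)) = 1/12 · (0.0476190 − 0.0909091) = -0.00360750.
After k=1: 30.2757.
Correction k=2: B_{4}/4! · (f^{(3)}(21) − f^{(3)}(11)) = −1/720 · (0.000215959 − 0.00150263) = 1.78704e-06.
After k=2: 30.2757.
Correction k=3: B_{6}/6! · (f^{(5)}(21) − f^{(5)}(11)) = 1/30240 · (5.87645e-06 − 0.000149021) = -4.73362e-09.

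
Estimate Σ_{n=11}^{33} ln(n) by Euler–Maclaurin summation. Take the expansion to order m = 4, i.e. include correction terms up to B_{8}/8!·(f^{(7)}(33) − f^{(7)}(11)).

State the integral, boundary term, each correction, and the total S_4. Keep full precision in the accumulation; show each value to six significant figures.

S_4 ≈ 69.9501

The integral term ∫_11^33 ln(x) dx = 67.0079.
½[f(11) + f(33)] = ½[2.39790 + 3.49651] = 2.94720.
Running total after boundary: 69.9551.
k=1: B_{2}/(2)! × [f^{(1)}(33) − f^{(1)}(11)] = 1/12 × (0.0303030 − 0.0909091) = -0.00505051.
Partial sum through k=1: 69.9501.
k=2: B_{4}/(4)! × [f^{(3)}(33) − f^{(3)}(11)] = −1/720 × (5.56529e-05 − 0.00150263) = 2.00969e-06.
Partial sum through k=2: 69.9501.
k=3: B_{6}/(6)! × [f^{(5)}(33) − f^{(5)}(11)] = 1/30240 × (6.13256e-07 − 0.000149021) = -4.90767e-09.
Partial sum through k=3: 69.9501.
k=4: B_{8}/(8)! × [f^{(7)}(33) − f^{(7)}(11)] = −1/1209600 × (1.68941e-08 − 3.69474e-05) = 3.05312e-11.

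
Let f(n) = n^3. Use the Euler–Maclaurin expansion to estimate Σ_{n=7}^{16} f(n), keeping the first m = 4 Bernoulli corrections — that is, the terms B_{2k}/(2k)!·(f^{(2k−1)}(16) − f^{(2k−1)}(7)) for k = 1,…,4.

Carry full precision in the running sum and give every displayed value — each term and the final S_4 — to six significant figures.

S_4 ≈ 18055.0

The integral term ∫_7^16 x^3 dx = 15783.8.
Endpoint term: (f(7) + f(16))/2 = (343.000 + 4096.00)/2 = 2219.50.
So far: 18003.2.
Order-1 term: 1/12 · (768.000 − 147.000) = 51.7500.
Running total after k=1: 18055.0.
Order-2 term: −1/720 · (6.00000 − 6.00000) = 0.00000.
Running total after k=2: 18055.0.
Order-3 term: 1/30240 · (0.00000 − 0.00000) = 0.00000.
Running total after k=3: 18055.0.
Order-4 term: −1/1209600 · (0.00000 − 0.00000) = 0.00000.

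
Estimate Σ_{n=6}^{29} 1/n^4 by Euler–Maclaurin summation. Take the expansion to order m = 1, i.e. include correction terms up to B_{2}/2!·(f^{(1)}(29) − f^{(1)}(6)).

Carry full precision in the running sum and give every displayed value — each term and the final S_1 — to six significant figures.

Integral: ∫_6^29 1/x^4 dx = 0.00152954.
Endpoint term: (f(6) + f(29))/2 = (0.000771605 + 1.41387e-06)/2 = 0.000386509.
Running total after boundary: 0.00191605.
Correction k=1: B_{2}/2! · (f^{(1)}(29) − f^{(1)}(6)) = 1/12 · (-1.95016e-07 − (-0.000514403)) = 4.28507e-05.

S_1 ≈ 0.00195890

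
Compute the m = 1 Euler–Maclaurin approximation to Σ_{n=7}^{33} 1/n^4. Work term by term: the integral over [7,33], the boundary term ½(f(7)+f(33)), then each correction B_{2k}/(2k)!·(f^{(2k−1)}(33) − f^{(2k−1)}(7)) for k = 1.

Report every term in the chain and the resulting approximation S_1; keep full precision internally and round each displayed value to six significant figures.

S_1 ≈ 0.00119103

∫_7^33 1/x^4 dx evaluates to 0.000962542.
Boundary: ½(f(7) + f(33)) = ½(0.000416493 + 8.43226e-07) = 0.000208668.
Running total after boundary: 0.00117121.
Order-1 term: 1/12 · (-1.02209e-07 − (-0.000237996)) = 1.98245e-05.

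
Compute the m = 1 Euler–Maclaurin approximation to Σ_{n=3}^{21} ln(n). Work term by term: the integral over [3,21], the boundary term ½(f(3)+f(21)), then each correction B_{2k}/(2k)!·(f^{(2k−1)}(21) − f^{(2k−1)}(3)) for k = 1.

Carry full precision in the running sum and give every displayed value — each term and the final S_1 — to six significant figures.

The integral term ∫_3^21 ln(x) dx = 42.6391.
½[f(3) + f(21)] = ½[1.09861 + 3.04452] = 2.07157.
Running total after boundary: 44.7107.
Order-1 term: 1/12 · (0.0476190 − 0.333333) = -0.0238095.

S_1 ≈ 44.6869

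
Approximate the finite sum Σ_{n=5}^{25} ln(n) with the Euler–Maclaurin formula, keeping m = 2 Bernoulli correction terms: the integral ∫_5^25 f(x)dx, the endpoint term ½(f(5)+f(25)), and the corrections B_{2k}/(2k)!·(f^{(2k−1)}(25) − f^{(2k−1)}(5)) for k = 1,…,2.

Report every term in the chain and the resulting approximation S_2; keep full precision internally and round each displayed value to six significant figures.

Integral: ∫_5^25 ln(x) dx = 52.4247.
Endpoint term: (f(5) + f(25))/2 = (1.60944 + 3.21888)/2 = 2.41416.
Running total after boundary: 54.8389.
k=1: B_{2}/(2)! × [f^{(1)}(25) − f^{(1)}(5)] = 1/12 × (0.0400000 − 0.200000) = -0.0133333.
After k=1: 54.8255.
k=2: B_{4}/(4)! × [f^{(3)}(25) − f^{(3)}(5)] = −1/720 × (0.000128000 − 0.0160000) = 2.20444e-05.

S_2 ≈ 54.8256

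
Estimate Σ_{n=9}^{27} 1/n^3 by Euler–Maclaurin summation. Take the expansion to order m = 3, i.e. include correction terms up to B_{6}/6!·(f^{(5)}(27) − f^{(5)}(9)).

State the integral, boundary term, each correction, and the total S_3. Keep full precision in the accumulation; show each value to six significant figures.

Integral: ∫_9^27 1/x^3 dx = 0.00548697.
Boundary: ½(f(9) + f(27)) = ½(0.00137174 + 5.08053e-05) = 0.000711274.
So far: 0.00619824.
Correction k=1: B_{2}/2! · (f^{(1)}(27) − f^{(1)}(9)) = 1/12 · (-5.64503e-06 − (-0.000457247)) = 3.76335e-05.
After k=1: 0.00623588.
Correction k=2: B_{4}/4! · (f^{(3)}(27) − f^{(3)}(9)) = −1/720 · (-1.54870e-07 − (-0.000112901)) = -1.56591e-07.
After k=2: 0.00623572.
Correction k=3: B_{6}/6! · (f^{(5)}(27) − f^{(5)}(9)) = 1/30240 · (-8.92258e-09 − (-5.85410e-05)) = 1.93559e-09.

S_3 ≈ 0.00623572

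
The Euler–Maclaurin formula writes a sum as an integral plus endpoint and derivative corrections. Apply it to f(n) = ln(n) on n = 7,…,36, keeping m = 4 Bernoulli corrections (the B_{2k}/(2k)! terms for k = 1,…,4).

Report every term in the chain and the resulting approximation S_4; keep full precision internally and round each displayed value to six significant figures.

S_4 ≈ 89.1404

The integral term ∫_7^36 ln(x) dx = 86.3853.
Boundary: ½(f(7) + f(36)) = ½(1.94591 + 3.58352) = 2.76471.
Integral + boundary = 89.1500.
Order-1 term: 1/12 · (0.0277778 − 0.142857) = -0.00958995.
Partial sum through k=1: 89.1404.
Order-2 term: −1/720 · (4.28669e-05 − 0.00583090) = 8.03894e-06.
Partial sum through k=2: 89.1404.
Order-3 term: 1/30240 · (3.96916e-07 − 0.00142798) = -4.72083e-08.
Partial sum through k=3: 89.1404.
Order-4 term: −1/1209600 · (9.18787e-09 − 0.000874271) = 7.22770e-10.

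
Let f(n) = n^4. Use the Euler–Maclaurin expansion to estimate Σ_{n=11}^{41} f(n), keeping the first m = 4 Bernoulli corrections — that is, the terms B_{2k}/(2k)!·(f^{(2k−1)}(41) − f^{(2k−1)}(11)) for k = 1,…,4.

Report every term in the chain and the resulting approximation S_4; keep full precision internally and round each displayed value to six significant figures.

S_4 ≈ 2.45818e+07

The integral term ∫_11^41 x^4 dx = 2.31390e+07.
Boundary: ½(f(11) + f(41)) = ½(14641.0 + 2.82576e+06) = 1.42020e+06.
Integral + boundary = 2.45592e+07.
k=1: B_{2}/(2)! × [f^{(1)}(41) − f^{(1)}(11)] = 1/12 × (275684 − 5324.00) = 22530.0.
Running total after k=1: 2.45818e+07.
k=2: B_{4}/(4)! × [f^{(3)}(41) − f^{(3)}(11)] = −1/720 × (984.000 − 264.000) = -1.00000.
Running total after k=2: 2.45818e+07.
k=3: B_{6}/(6)! × [f^{(5)}(41) − f^{(5)}(11)] = 1/30240 × (0.00000 − 0.00000) = 0.00000.
Running total after k=3: 2.45818e+07.
k=4: B_{8}/(8)! × [f^{(7)}(41) − f^{(7)}(11)] = −1/1209600 × (0.00000 − 0.00000) = 0.00000.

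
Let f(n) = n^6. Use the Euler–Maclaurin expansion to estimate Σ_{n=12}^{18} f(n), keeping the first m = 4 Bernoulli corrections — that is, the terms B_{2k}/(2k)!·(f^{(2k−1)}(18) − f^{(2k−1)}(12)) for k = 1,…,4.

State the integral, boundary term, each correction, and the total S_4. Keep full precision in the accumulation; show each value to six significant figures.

S_4 ≈ 1.01660e+08

Integral: ∫_12^18 x^6 dx = 8.23412e+07.
Boundary: ½(f(12) + f(18)) = ½(2.98598e+06 + 3.40122e+07) = 1.84991e+07.
Running total after boundary: 1.00840e+08.
Correction k=1: B_{2}/2! · (f^{(1)}(18) − f^{(1)}(12)) = 1/12 · (1.13374e+07 − 1.49299e+06) = 820368.
After k=1: 1.01661e+08.
Correction k=2: B_{4}/4! · (f^{(3)}(18) − f^{(3)}(12)) = −1/720 · (699840 − 207360) = -684.000.
After k=2: 1.01660e+08.
Correction k=3: B_{6}/6! · (f^{(5)}(18) − f^{(5)}(12)) = 1/30240 · (12960.0 − 8640.00) = 0.142857.
After k=3: 1.01660e+08.
Correction k=4: B_{8}/8! · (f^{(7)}(18) − f^{(7)}(12)) = −1/1209600 · (0.00000 − 0.00000) = 0.00000.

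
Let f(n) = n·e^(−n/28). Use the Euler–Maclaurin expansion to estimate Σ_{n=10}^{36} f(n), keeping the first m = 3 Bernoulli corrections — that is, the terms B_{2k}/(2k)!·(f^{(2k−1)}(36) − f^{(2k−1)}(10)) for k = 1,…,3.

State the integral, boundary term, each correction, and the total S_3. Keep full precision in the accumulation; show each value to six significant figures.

S_3 ≈ 257.478

Integral: ∫_10^36 x·e^(−x/28) dx = 249.048.
Boundary: ½(f(10) + f(36)) = ½(6.99673 + 9.95231) = 8.47452.
So far: 257.522.
Order-1 term: 1/12 · (-0.0789866 − 0.449789) = -0.0440647.
Running total after k=1: 257.478.
Order-2 term: −1/720 · (0.000604489 − 0.00235859) = 2.43625e-06.
Running total after k=2: 257.478.
Order-3 term: 1/30240 · (1.67057e-06 − 5.28504e-06) = -1.19526e-10.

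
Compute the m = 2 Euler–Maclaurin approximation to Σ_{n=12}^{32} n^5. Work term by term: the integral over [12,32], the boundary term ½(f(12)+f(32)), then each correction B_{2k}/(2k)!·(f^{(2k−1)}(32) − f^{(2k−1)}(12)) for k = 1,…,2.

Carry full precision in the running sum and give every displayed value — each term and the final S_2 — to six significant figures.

S_2 ≈ 1.95789e+08

Integral: ∫_12^32 x^5 dx = 1.78459e+08.
Boundary: ½(f(12) + f(32)) = ½(248832 + 3.35544e+07) = 1.69016e+07.
So far: 1.95361e+08.
Correction k=1: B_{2}/2! · (f^{(1)}(32) − f^{(1)}(12)) = 1/12 · (5.24288e+06 − 103680) = 428267.
After k=1: 1.95789e+08.
Correction k=2: B_{4}/4! · (f^{(3)}(32) − f^{(3)}(12)) = −1/720 · (61440.0 − 8640.00) = -73.3333.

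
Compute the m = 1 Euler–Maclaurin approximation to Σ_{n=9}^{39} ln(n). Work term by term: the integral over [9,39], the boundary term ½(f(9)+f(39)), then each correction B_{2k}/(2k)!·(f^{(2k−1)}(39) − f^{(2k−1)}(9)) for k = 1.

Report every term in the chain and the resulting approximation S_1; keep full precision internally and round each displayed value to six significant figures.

∫_9^39 ln(x) dx evaluates to 93.1039.
½[f(9) + f(39)] = ½[2.19722 + 3.66356] = 2.93039.
Running total after boundary: 96.0343.
Order-1 term: 1/12 · (0.0256410 − 0.111111) = -0.00712251.

S_1 ≈ 96.0272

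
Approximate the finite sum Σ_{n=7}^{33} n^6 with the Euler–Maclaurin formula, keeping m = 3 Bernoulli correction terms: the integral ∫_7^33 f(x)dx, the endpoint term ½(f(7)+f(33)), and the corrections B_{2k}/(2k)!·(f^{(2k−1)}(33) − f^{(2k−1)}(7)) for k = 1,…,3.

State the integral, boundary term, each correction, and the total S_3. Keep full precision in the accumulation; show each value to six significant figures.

S_3 ≈ 6.75358e+09

Integral: ∫_7^33 x^6 dx = 6.08823e+09.
Boundary: ½(f(7) + f(33)) = ½(117649 + 1.29147e+09) = 6.45793e+08.
So far: 6.73402e+09.
Correction k=1: B_{2}/2! · (f^{(1)}(33) − f^{(1)}(7)) = 1/12 · (2.34812e+08 − 100842) = 1.95593e+07.
After k=1: 6.75358e+09.
Correction k=2: B_{4}/4! · (f^{(3)}(33) − f^{(3)}(7)) = −1/720 · (4.31244e+06 − 41160.0) = -5932.33.
After k=2: 6.75358e+09.
Correction k=3: B_{6}/6! · (f^{(5)}(33) − f^{(5)}(7)) = 1/30240 · (23760.0 − 5040.00) = 0.619048.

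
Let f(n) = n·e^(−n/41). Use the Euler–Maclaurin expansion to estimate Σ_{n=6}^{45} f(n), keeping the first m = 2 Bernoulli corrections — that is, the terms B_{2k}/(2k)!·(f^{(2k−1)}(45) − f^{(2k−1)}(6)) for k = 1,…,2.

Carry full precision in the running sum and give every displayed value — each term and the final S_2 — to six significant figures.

∫_6^45 x·e^(−x/41) dx evaluates to 488.094.
½[f(6) + f(45)] = ½[5.18318 + 15.0158] = 10.0995.
Integral + boundary = 498.193.
Order-1 term: 1/12 · (-0.0325545 − 0.737444) = -0.0641665.
Partial sum through k=1: 498.129.
Order-2 term: −1/720 · (0.000377640 − 0.00146649) = 1.51229e-06.

S_2 ≈ 498.129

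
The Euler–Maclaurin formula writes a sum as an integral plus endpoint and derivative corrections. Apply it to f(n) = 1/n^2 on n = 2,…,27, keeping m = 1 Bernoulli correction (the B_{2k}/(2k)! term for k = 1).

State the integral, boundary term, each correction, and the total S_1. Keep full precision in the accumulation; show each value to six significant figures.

∫_2^27 1/x^2 dx evaluates to 0.462963.
Endpoint term: (f(2) + f(27))/2 = (0.250000 + 0.00137174)/2 = 0.125686.
Integral + boundary = 0.588649.
k=1: B_{2}/(2)! × [f^{(1)}(27) − f^{(1)}(2)] = 1/12 × (-0.000101611 − (-0.250000)) = 0.0208249.

S_1 ≈ 0.609474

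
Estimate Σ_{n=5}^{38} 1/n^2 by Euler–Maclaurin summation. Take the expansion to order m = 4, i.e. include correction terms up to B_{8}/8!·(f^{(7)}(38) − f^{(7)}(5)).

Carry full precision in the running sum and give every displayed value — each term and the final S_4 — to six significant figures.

The integral term ∫_5^38 1/x^2 dx = 0.173684.
Endpoint term: (f(5) + f(38))/2 = (0.0400000 + 0.000692521)/2 = 0.0203463.
Integral + boundary = 0.194030.
Correction k=1: B_{2}/2! · (f^{(1)}(38) − f^{(1)}(5)) = 1/12 · (-3.64485e-05 − (-0.0160000)) = 0.00133030.
Partial sum through k=1: 0.195361.
Correction k=2: B_{4}/4! · (f^{(3)}(38) − f^{(3)}(5)) = −1/720 · (-3.02896e-07 − (-0.00768000)) = -1.06662e-05.
Partial sum through k=2: 0.195350.
Correction k=3: B_{6}/6! · (f^{(5)}(38) − f^{(5)}(5)) = 1/30240 · (-6.29285e-09 − (-0.00921600)) = 3.04762e-07.
Partial sum through k=3: 0.195350.
Correction k=4: B_{8}/8! · (f^{(7)}(38) − f^{(7)}(5)) = −1/1209600 · (-2.44044e-10 − (-0.0206438)) = -1.70667e-08.

S_4 ≈ 0.195350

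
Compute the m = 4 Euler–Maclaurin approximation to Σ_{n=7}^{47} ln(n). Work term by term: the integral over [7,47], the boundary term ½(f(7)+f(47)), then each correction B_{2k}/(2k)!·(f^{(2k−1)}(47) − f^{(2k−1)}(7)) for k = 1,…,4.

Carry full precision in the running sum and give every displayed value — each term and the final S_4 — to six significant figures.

S_4 ≈ 130.223

The integral term ∫_7^47 ln(x) dx = 127.336.
½[f(7) + f(47)] = ½[1.94591 + 3.85015] = 2.89803.
So far: 130.234.
Correction k=1: B_{2}/2! · (f^{(1)}(47) − f^{(1)}(7)) = 1/12 · (0.0212766 − 0.142857) = -0.0101317.
Running total after k=1: 130.223.
Correction k=2: B_{4}/4! · (f^{(3)}(47) − f^{(3)}(7)) = −1/720 · (1.92636e-05 − 0.00583090) = 8.07172e-06.
Running total after k=2: 130.223.
Correction k=3: B_{6}/6! · (f^{(5)}(47) − f^{(5)}(7)) = 1/30240 · (1.04646e-07 − 0.00142798) = -4.72180e-08.
Running total after k=3: 130.223.
Correction k=4: B_{8}/8! · (f^{(7)}(47) − f^{(7)}(7)) = −1/1209600 · (1.42117e-09 − 0.000874271) = 7.22776e-10.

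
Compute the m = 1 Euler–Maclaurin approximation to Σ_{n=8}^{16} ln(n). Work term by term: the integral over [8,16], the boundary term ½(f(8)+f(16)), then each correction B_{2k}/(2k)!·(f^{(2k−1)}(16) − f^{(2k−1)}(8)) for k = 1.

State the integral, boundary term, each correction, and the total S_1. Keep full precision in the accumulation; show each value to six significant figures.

Integral: ∫_8^16 ln(x) dx = 19.7259.
Boundary: ½(f(8) + f(16)) = ½(2.07944 + 2.77259) = 2.42602.
Integral + boundary = 22.1519.
Order-1 term: 1/12 · (0.0625000 − 0.125000) = -0.00520833.

S_1 ≈ 22.1467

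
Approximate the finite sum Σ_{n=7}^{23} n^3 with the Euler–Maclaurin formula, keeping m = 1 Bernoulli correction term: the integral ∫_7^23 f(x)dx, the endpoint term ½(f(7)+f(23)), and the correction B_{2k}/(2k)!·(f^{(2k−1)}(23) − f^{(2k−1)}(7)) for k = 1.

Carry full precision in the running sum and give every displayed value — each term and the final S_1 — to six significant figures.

∫_7^23 x^3 dx evaluates to 69360.0.
Boundary: ½(f(7) + f(23)) = ½(343.000 + 12167.0) = 6255.00.
So far: 75615.0.
k=1: B_{2}/(2)! × [f^{(1)}(23) − f^{(1)}(7)] = 1/12 × (1587.00 − 147.000) = 120.000.

S_1 ≈ 75735.0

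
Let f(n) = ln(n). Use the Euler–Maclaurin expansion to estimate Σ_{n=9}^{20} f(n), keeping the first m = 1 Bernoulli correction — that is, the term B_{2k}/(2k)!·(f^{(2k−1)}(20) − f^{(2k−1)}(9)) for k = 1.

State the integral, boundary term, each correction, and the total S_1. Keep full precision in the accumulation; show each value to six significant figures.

The integral term ∫_9^20 ln(x) dx = 29.1396.
½[f(9) + f(20)] = ½[2.19722 + 2.99573] = 2.59648.
Integral + boundary = 31.7361.
Correction k=1: B_{2}/2! · (f^{(1)}(20) − f^{(1)}(9)) = 1/12 · (0.0500000 − 0.111111) = -0.00509259.

S_1 ≈ 31.7310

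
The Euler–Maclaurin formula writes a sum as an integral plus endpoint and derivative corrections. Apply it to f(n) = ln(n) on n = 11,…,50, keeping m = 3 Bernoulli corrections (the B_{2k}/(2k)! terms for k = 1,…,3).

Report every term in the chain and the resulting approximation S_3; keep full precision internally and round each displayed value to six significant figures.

S_3 ≈ 133.373

The integral term ∫_11^50 ln(x) dx = 130.224.
Boundary: ½(f(11) + f(50)) = ½(2.39790 + 3.91202) = 3.15496.
Integral + boundary = 133.379.
k=1: B_{2}/(2)! × [f^{(1)}(50) − f^{(1)}(11)] = 1/12 × (0.0200000 − 0.0909091) = -0.00590909.
Running total after k=1: 133.373.
k=2: B_{4}/(4)! × [f^{(3)}(50) − f^{(3)}(11)] = −1/720 × (1.60000e-05 − 0.00150263) = 2.06476e-06.
Running total after k=2: 133.373.
k=3: B_{6}/(6)! × [f^{(5)}(50) − f^{(5)}(11)] = 1/30240 × (7.68000e-08 − 0.000149021) = -4.92541e-09.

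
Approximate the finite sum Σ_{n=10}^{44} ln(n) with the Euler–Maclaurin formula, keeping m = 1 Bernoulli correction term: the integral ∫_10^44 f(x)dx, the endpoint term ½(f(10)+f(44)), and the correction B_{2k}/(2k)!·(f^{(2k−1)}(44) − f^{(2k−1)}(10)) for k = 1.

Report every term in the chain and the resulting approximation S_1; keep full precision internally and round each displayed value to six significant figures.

S_1 ≈ 112.515

∫_10^44 ln(x) dx evaluates to 109.478.
½[f(10) + f(44)] = ½[2.30259 + 3.78419] = 3.04339.
Running total after boundary: 112.522.
k=1: B_{2}/(2)! × [f^{(1)}(44) − f^{(1)}(10)] = 1/12 × (0.0227273 − 0.100000) = -0.00643939.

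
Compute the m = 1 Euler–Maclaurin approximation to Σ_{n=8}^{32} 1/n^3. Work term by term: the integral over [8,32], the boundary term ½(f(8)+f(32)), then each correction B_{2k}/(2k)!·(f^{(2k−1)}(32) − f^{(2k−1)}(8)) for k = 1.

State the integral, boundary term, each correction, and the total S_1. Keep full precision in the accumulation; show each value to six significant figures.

S_1 ≈ 0.00837684

The integral term ∫_8^32 1/x^3 dx = 0.00732422.
Endpoint term: (f(8) + f(32))/2 = (0.00195312 + 3.05176e-05)/2 = 0.000991821.
Running total after boundary: 0.00831604.
Correction k=1: B_{2}/2! · (f^{(1)}(32) − f^{(1)}(8)) = 1/12 · (-2.86102e-06 − (-0.000732422)) = 6.07967e-05.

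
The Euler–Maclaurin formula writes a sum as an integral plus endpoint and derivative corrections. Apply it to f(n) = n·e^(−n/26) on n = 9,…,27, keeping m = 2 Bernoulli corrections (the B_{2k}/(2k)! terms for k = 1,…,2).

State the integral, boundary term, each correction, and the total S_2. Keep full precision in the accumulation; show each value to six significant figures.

S_2 ≈ 163.849

The integral term ∫_9^27 x·e^(−x/26) dx = 155.927.
Endpoint term: (f(9) + f(27))/2 = (6.36663 + 9.55797)/2 = 7.96230.
So far: 163.889.
k=1: B_{2}/(2)! × [f^{(1)}(27) − f^{(1)}(9)] = 1/12 × (-0.0136153 − 0.462533) = -0.0396790.
Running total after k=1: 163.849.
k=2: B_{4}/(4)! × [f^{(3)}(27) − f^{(3)}(9)] = −1/720 × (0.00102719 − 0.00277713) = 2.43047e-06.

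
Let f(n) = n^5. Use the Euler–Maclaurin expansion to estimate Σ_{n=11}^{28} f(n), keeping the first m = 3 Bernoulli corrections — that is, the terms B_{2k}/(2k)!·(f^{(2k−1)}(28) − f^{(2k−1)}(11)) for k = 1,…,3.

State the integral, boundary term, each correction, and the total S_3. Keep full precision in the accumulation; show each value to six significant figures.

S_3 ≈ 8.89555e+07

Integral: ∫_11^28 x^5 dx = 8.00198e+07.
½[f(11) + f(28)] = ½[161051 + 1.72104e+07] = 8.68571e+06.
So far: 8.87055e+07.
k=1: B_{2}/(2)! × [f^{(1)}(28) − f^{(1)}(11)] = 1/12 × (3.07328e+06 − 73205.0) = 250006.
After k=1: 8.89555e+07.
k=2: B_{4}/(4)! × [f^{(3)}(28) − f^{(3)}(11)] = −1/720 × (47040.0 − 7260.00) = -55.2500.
After k=2: 8.89555e+07.
k=3: B_{6}/(6)! × [f^{(5)}(28) − f^{(5)}(11)] = 1/30240 × (120.000 − 120.000) = 0.00000.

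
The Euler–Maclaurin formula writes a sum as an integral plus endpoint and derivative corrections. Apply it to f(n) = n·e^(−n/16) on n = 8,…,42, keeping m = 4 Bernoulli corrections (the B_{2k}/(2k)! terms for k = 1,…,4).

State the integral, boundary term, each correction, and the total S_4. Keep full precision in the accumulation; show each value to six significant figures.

S_4 ≈ 169.596

Integral: ∫_8^42 x·e^(−x/16) dx = 165.684.
Endpoint term: (f(8) + f(42))/2 = (4.85225 + 3.04247)/2 = 3.94736.
Running total after boundary: 169.631.
Correction k=1: B_{2}/2! · (f^{(1)}(42) − f^{(1)}(8)) = 1/12 · (-0.117715 − 0.303265) = -0.0350817.
After k=1: 169.596.
Correction k=2: B_{4}/4! · (f^{(3)}(42) − f^{(3)}(8)) = −1/720 · (0.000106113 − 0.00592315) = 8.07922e-06.
After k=2: 169.596.
Correction k=3: B_{6}/6! · (f^{(5)}(42) − f^{(5)}(8)) = 1/30240 · (2.62519e-06 − 4.16472e-05) = -1.29041e-09.
After k=3: 169.596.
Correction k=4: B_{8}/8! · (f^{(7)}(42) − f^{(7)}(8)) = −1/1209600 · (1.88901e-08 − 2.34988e-07) = 1.78653e-13.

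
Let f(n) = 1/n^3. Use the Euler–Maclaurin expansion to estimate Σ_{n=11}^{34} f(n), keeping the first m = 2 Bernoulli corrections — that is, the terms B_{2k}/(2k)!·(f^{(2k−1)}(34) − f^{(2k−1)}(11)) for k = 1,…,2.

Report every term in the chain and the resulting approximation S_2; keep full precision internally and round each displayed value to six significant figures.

∫_11^34 1/x^3 dx evaluates to 0.00369971.
Boundary: ½(f(11) + f(34)) = ½(0.000751315 + 2.54427e-05) = 0.000388379.
Running total after boundary: 0.00408808.
Order-1 term: 1/12 · (-2.24494e-06 − (-0.000204904)) = 1.68883e-05.
Running total after k=1: 0.00410497.
Order-2 term: −1/720 · (-3.88399e-08 − (-3.38684e-05)) = -4.69855e-08.

S_2 ≈ 0.00410493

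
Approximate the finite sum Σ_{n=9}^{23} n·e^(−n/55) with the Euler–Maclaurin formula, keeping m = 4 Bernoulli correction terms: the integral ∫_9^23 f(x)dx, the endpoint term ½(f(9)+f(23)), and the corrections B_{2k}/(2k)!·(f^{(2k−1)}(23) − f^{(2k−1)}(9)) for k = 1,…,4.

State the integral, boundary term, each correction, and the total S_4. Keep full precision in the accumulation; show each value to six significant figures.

∫_9^23 x·e^(−x/55) dx evaluates to 164.798.
Boundary: ½(f(9) + f(23)) = ½(7.64146 + 15.1396) = 11.3905.
Running total after boundary: 176.189.
k=1: B_{2}/(2)! × [f^{(1)}(23) − f^{(1)}(9)] = 1/12 × (0.382977 − 0.710115) = -0.0272615.
Running total after k=1: 176.161.
k=2: B_{4}/(4)! × [f^{(3)}(23) − f^{(3)}(9)] = −1/720 × (0.000561806 − 0.000796105) = 3.25415e-07.
Running total after k=2: 176.161.
k=3: B_{6}/(6)! × [f^{(5)}(23) − f^{(5)}(9)] = 1/30240 × (3.29589e-07 − 4.48747e-07) = -3.94041e-12.
Running total after k=3: 176.161.
k=4: B_{8}/(8)! × [f^{(7)}(23) − f^{(7)}(9)] = −1/1209600 × (1.56515e-10 − 2.09692e-10) = 4.39629e-17.

S_4 ≈ 176.161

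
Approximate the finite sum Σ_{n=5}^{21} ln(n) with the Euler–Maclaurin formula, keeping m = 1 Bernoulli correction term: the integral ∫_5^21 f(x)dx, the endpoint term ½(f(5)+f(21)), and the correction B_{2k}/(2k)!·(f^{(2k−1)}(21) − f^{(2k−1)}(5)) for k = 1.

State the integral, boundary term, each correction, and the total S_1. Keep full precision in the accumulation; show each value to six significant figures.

S_1 ≈ 42.2021

∫_5^21 ln(x) dx evaluates to 39.8878.
Boundary: ½(f(5) + f(21)) = ½(1.60944 + 3.04452) = 2.32698.
Integral + boundary = 42.2148.
Order-1 term: 1/12 · (0.0476190 − 0.200000) = -0.0126984.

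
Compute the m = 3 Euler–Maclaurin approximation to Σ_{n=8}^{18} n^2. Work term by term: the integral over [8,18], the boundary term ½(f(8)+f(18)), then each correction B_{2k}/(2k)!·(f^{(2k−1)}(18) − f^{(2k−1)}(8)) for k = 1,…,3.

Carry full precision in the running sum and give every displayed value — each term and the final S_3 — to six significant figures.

The integral term ∫_8^18 x^2 dx = 1773.33.
Boundary: ½(f(8) + f(18)) = ½(64.0000 + 324.000) = 194.000.
Integral + boundary = 1967.33.
k=1: B_{2}/(2)! × [f^{(1)}(18) − f^{(1)}(8)] = 1/12 × (36.0000 − 16.0000) = 1.66667.
After k=1: 1969.00.
k=2: B_{4}/(4)! × [f^{(3)}(18) − f^{(3)}(8)] = −1/720 × (0.00000 − 0.00000) = 0.00000.
After k=2: 1969.00.
k=3: B_{6}/(6)! × [f^{(5)}(18) − f^{(5)}(8)] = 1/30240 × (0.00000 − 0.00000) = 0.00000.

S_3 ≈ 1969.00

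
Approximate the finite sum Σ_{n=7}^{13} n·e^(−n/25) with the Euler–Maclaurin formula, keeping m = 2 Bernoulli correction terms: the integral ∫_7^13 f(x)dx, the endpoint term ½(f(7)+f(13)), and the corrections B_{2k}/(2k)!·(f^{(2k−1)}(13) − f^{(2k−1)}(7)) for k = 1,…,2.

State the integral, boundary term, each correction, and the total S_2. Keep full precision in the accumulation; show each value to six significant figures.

S_2 ≈ 46.3205

Integral: ∫_7^13 x·e^(−x/25) dx = 39.8325.
Endpoint term: (f(7) + f(13))/2 = (5.29049 + 7.72877)/2 = 6.50963.
Integral + boundary = 46.3421.
k=1: B_{2}/(2)! × [f^{(1)}(13) − f^{(1)}(7)] = 1/12 × (0.285370 − 0.544164) = -0.0215662.
After k=1: 46.3205.
k=2: B_{4}/(4)! × [f^{(3)}(13) − f^{(3)}(7)] = −1/720 × (0.00235906 − 0.00328917) = 1.29182e-06.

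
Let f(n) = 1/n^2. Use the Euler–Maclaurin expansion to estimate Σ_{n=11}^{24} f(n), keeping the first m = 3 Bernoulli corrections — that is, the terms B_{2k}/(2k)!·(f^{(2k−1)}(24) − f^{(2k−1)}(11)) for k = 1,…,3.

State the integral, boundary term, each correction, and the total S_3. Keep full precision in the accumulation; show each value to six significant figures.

∫_11^24 1/x^2 dx evaluates to 0.0492424.
Boundary: ½(f(11) + f(24)) = ½(0.00826446 + 0.00173611) = 0.00500029.
Running total after boundary: 0.0542427.
k=1: B_{2}/(2)! × [f^{(1)}(24) − f^{(1)}(11)] = 1/12 × (-0.000144676 − (-0.00150263)) = 0.000113163.
After k=1: 0.0543559.
k=2: B_{4}/(4)! × [f^{(3)}(24) − f^{(3)}(11)] = −1/720 × (-3.01408e-06 − (-0.000149021)) = -2.02788e-07.
After k=2: 0.0543557.
k=3: B_{6}/(6)! × [f^{(5)}(24) − f^{(5)}(11)] = 1/30240 × (-1.56983e-07 − (-3.69474e-05)) = 1.21661e-09.

S_3 ≈ 0.0543557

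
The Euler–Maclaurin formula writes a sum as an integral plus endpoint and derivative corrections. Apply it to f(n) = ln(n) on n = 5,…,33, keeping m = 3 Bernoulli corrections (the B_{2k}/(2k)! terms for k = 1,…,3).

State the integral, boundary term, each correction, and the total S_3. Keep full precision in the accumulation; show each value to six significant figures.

S_3 ≈ 81.8764

The integral term ∫_5^33 ln(x) dx = 79.3376.
Endpoint term: (f(5) + f(33))/2 = (1.60944 + 3.49651)/2 = 2.55297.
So far: 81.8905.
k=1: B_{2}/(2)! × [f^{(1)}(33) − f^{(1)}(5)] = 1/12 × (0.0303030 − 0.200000) = -0.0141414.
Running total after k=1: 81.8764.
k=2: B_{4}/(4)! × [f^{(3)}(33) − f^{(3)}(5)] = −1/720 × (5.56529e-05 − 0.0160000) = 2.21449e-05.
Running total after k=2: 81.8764.
k=3: B_{6}/(6)! × [f^{(5)}(33) − f^{(5)}(5)] = 1/30240 × (6.13256e-07 − 0.00768000) = -2.53948e-07.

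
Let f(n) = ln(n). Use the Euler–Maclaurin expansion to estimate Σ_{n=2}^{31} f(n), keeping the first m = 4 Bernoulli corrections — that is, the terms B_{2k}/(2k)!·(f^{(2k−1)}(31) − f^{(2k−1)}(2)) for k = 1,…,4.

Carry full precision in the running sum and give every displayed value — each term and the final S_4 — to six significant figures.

S_4 ≈ 78.0922

The integral term ∫_2^31 ln(x) dx = 76.0673.
Endpoint term: (f(2) + f(31))/2 = (0.693147 + 3.43399)/2 = 2.06357.
Running total after boundary: 78.1309.
k=1: B_{2}/(2)! × [f^{(1)}(31) − f^{(1)}(2)] = 1/12 × (0.0322581 − 0.500000) = -0.0389785.
After k=1: 78.0919.
k=2: B_{4}/(4)! × [f^{(3)}(31) − f^{(3)}(2)] = −1/720 × (6.71344e-05 − 0.250000) = 0.000347129.
After k=2: 78.0922.
k=3: B_{6}/(6)! × [f^{(5)}(31) − f^{(5)}(2)] = 1/30240 × (8.38306e-07 − 0.750000) = -2.48016e-05.
After k=3: 78.0922.
k=4: B_{8}/(8)! × [f^{(7)}(31) − f^{(7)}(2)] = −1/1209600 × (2.61698e-08 − 5.62500) = 4.65030e-06.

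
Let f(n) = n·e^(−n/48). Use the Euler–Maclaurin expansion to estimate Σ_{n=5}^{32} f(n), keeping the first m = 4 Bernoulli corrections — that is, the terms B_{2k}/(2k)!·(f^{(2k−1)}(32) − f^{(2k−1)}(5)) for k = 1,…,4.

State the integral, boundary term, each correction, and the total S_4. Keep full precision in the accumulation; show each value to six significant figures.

∫_5^32 x·e^(−x/48) dx evaluates to 320.813.
Endpoint term: (f(5) + f(32))/2 = (4.50538 + 16.4293)/2 = 10.4674.
Running total after boundary: 331.281.
Correction k=1: B_{2}/2! · (f^{(1)}(32) − f^{(1)}(5)) = 1/12 · (0.171139 − 0.807213) = -0.0530062.
Partial sum through k=1: 331.228.
Correction k=2: B_{4}/4! · (f^{(3)}(32) − f^{(3)}(5)) = −1/720 · (0.000519954 − 0.00113254) = 8.50809e-07.
Partial sum through k=2: 331.228.
Correction k=3: B_{6}/6! · (f^{(5)}(32) − f^{(5)}(5)) = 1/30240 · (4.19109e-07 − 8.31041e-07) = -1.36221e-11.
Partial sum through k=3: 331.228.
Correction k=4: B_{8}/8! · (f^{(7)}(32) − f^{(7)}(5)) = −1/1209600 · (2.65861e-10 − 5.08043e-10) = 2.00216e-16.

S_4 ≈ 331.228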